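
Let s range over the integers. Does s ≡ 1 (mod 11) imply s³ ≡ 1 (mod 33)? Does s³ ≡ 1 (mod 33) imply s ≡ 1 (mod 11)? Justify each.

Not equivalent: only (⇐) holds.

(⇒) This fails: take s = 12. Then 12 ≡ 1 (mod 11), but 12³ = 1728 ≡ 12 (mod 33), not 1.

(⇐) Conversely, the residues r modulo 33 with r³ ≡ 1 (mod 33) are exactly {1}, and each is ≡ 1 (mod 11).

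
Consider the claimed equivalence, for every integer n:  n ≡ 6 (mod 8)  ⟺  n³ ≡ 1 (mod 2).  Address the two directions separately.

Forward direction. This fails: take n = 6. Then 6 ≡ 6 (mod 8), but 6³ = 216 ≡ 0 (mod 2), not 1.

Converse. This fails: take n = 1. Then 1³ = 1 ≡ 1 (mod 2), yet 1 ≡ 1 (mod 8), not 6.

Neither direction holds.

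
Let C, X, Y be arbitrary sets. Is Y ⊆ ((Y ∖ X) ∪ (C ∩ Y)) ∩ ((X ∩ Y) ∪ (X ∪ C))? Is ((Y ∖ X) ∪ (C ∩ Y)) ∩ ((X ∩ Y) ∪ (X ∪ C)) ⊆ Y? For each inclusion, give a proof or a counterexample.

The sets are not equal: only the reverse inclusion holds.

(⊇) Let x ∈ ((Y ∖ X) ∪ (C ∩ Y)) ∩ ((X ∩ Y) ∪ (X ∪ C)). Then either x ∈ C ∩ Y and x ∉ X; or x ∈ C ∩ X ∩ Y. In each case x ∈ Y, so ((Y ∖ X) ∪ (C ∩ Y)) ∩ ((X ∩ Y) ∪ (X ∪ C)) ⊆ Y.

(⊆) This inclusion fails. Take C = ∅, X = ∅, Y = {1}; then 1 ∈ Y but 1 ∉ ((Y ∖ X) ∪ (C ∩ Y)) ∩ ((X ∩ Y) ∪ (X ∪ C)).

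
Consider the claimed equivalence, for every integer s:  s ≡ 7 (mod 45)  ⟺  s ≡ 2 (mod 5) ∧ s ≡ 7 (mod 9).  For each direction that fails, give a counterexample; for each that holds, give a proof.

Both directions hold.

(→) Suppose s ≡ 7 (mod 45); write s = 45j + 7. Since 5 ∣ 45, reducing mod 5 gives s ≡ 7 ≡ 2 (mod 5); since 9 ∣ 45, reducing mod 9 gives s ≡ 7 (mod 9).

(←) Conversely, if s ≡ 2 (mod 5) and s ≡ 7 (mod 9), then by the Chinese remainder theorem s ≡ 7 (mod 45). This is exactly s ≡ 7 (mod 45).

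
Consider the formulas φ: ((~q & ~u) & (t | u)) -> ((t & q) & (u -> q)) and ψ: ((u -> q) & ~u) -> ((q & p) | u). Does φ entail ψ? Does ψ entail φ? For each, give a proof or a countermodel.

Only the reverse direction holds.

Converse. Assume the antecedent. If u is true, the consequent reduces to true regardless of the other variables. If u is false, the antecedent forces (p = T, q = T, u = F, t = F) or (p = T, q = T, u = F, t = T), and the consequent holds there. Either way the consequent holds.

Forward direction. This fails. Under p = F, q = F, u = F, t = F, the left side is true but the right side is false.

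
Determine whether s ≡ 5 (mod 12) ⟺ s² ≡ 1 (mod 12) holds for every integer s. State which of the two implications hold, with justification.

(⇒) holds; (⇐) fails.

[⇒] Suppose s ≡ 5 (mod 12). Write s = 12j + 5. Then (12j + 5)² = 144j² + 120j + 25 = 12(12j² + 10j + 2) + 1, so s² ≡ 1 (mod 12).

[⇐] This fails: take s = 1. Then 1² = 1 ≡ 1 (mod 12), yet 1 ≡ 1 (mod 12), not 5.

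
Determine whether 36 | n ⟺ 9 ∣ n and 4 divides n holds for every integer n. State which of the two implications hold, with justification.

[⇒] If 36 ∣ n, write n = 36q. Since 36 = 4·9, n = 9·(4q), so 9 ∣ n; and since 36 = 9·4, n = 4·(9q), so 4 ∣ n.

[⇐] Suppose 9 ∣ n and 4 ∣ n. Any common multiple of 9 and 4 is a multiple of their lcm; here gcd(9, 4) = 1, so lcm(9, 4) = 9·4 = 36, so 36 ∣ n.

Both directions hold.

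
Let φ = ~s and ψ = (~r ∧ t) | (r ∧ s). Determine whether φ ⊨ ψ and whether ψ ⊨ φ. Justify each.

(⇒) fails and (⇐) fails.

Forward direction. This fails. Under s = F, t = F, r = F, the left side is true but the right side is false.

Converse. This fails. Under s = T, t = T, r = F, the left side is false but the right side is true.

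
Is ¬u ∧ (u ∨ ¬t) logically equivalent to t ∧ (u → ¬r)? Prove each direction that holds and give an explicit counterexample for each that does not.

(⟹) This fails. Under t = F, r = F, u = F, the left side is true but the right side is false.

(⟸) This fails. Under t = T, r = F, u = F, the left side is false but the right side is true.

Both directions fail.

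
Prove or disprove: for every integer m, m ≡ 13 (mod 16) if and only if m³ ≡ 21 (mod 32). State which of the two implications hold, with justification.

The forward direction fails; the converse holds.

Forward direction. This fails: take m = 29. Then 29 ≡ 13 (mod 16), but 29³ = 24389 ≡ 5 (mod 32), not 21.

Converse. The residues r modulo 32 with r³ ≡ 21 (mod 32) are exactly {13}, and each is ≡ 13 (mod 16).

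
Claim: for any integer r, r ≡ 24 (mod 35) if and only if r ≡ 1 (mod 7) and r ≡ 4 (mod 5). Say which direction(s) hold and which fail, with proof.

Neither direction holds.

(⟹) This fails: r = 24 gives 24 ≡ 24 (mod 35) but 24 ≡ 3 (mod 7), so the conjunction on the right does not hold.

(⟸) This fails: r = 29 satisfies both congruences on the right (29 ≡ 1 mod 7 and 29 ≡ 4 mod 5) yet 29 ≡ 29 (mod 35), not 24.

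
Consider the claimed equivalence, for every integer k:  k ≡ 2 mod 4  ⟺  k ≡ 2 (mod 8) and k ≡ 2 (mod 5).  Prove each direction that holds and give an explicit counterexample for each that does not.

(⇒) fails; (⇐) holds.

(⇒) This fails: k = 34 gives 34 ≡ 2 (mod 4) but 34 ≡ 4 (mod 5), so the conjunction on the right does not hold.

(⇐) Conversely, if k ≡ 2 (mod 8) and k ≡ 2 (mod 5), then by the Chinese remainder theorem k ≡ 2 (mod 40). Since 2 ≡ 2 (mod 4) and 4 ∣ 40, we get k ≡ 2 (mod 4).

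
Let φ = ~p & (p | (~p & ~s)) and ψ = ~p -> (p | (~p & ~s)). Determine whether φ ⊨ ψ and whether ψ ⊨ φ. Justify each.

Converse. This fails. Under p = T, s = F, the left side is false but the right side is true.

Forward direction. Assume the antecedent. If p is true, the antecedent cannot hold. If p is false, the antecedent forces (p = F, s = F), and ~p -> (p | (~p & ~s)) holds there. Either way ~p -> (p | (~p & ~s)) holds.

Not equivalent: only (⇒) holds.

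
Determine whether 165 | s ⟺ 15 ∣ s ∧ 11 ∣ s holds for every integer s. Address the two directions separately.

Converse. Suppose 15 ∣ s and 11 ∣ s. Any common multiple of 15 and 11 is a multiple of their lcm; here gcd(15, 11) = 1, so lcm(15, 11) = 15·11 = 165, so 165 ∣ s.

Forward direction. If 165 ∣ s, write s = 165q. Since 165 = 11·15, s = 15·(11q), so 15 ∣ s; and since 165 = 15·11, s = 11·(15q), so 11 ∣ s.

Equivalent; both directions hold.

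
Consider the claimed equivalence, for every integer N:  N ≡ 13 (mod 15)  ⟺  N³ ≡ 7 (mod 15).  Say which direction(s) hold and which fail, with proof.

Forward direction. Suppose N ≡ 13 (mod 15). Write N = 15j + 13. Then (15j + 13)³ = 3375j³ + 8775j² + 7605j + 2197 = 15(225j³ + 585j² + 507j + 146) + 7, so N³ ≡ 7 (mod 15).

Converse. Suppose N³ ≡ 7 (mod 15). The only residue r in {0, …, 14} with r³ ≡ 7 (mod 15) is r = 13, so N ≡ 13 (mod 15).

Equivalent; both directions hold.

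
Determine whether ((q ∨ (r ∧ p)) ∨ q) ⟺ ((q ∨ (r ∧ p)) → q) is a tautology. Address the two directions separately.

Both directions fail.

[⇒] This fails. Under q = F, p = T, r = T, the left side is true but the right side is false.

[⇐] This fails. Under q = F, p = F, r = F, the left side is false but the right side is true.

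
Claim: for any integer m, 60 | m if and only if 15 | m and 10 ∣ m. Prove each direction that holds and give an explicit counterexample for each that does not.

[⇒] If 60 ∣ m, write m = 60q. Since 60 = 4·15, m = 15·(4q), so 15 ∣ m; and since 60 = 6·10, m = 10·(6q), so 10 ∣ m.

[⇐] This fails: take m = 30. Both 15 ∣ 30 and 10 ∣ 30, yet 30 is not a multiple of 60 (since 30 = 0·60 + 30), so 60 ∤ 30.

(⇒) holds; (⇐) fails.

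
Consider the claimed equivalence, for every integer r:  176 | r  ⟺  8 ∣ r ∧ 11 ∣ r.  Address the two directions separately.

Only the forward implication holds.

Forward direction. If 176 ∣ r, write r = 176q. Since 176 = 22·8, r = 8·(22q), so 8 ∣ r; and since 176 = 16·11, r = 11·(16q), so 11 ∣ r.

Converse. This fails: take r = 88. Both 8 ∣ 88 and 11 ∣ 88, yet 88 is not a multiple of 176 (since 88 = 0·176 + 88), so 176 ∤ 88.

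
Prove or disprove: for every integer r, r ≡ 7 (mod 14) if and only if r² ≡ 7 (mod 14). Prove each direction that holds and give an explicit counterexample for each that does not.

[⇐] Suppose r² ≡ 7 (mod 14). The only residue r in {0, …, 13} with r² ≡ 7 (mod 14) is r = 7, so r ≡ 7 (mod 14).

[⇒] Suppose r ≡ 7 (mod 14). Write r = 14j + 7. Then (14j + 7)² = 196j² + 196j + 49 = 14(14j² + 14j + 3) + 7, so r² ≡ 7 (mod 14).

Both implications hold.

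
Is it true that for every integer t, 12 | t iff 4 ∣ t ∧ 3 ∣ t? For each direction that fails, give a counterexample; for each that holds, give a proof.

Both implications hold.

[⇒] If 12 ∣ t, write t = 12q. Since 12 = 3·4, t = 4·(3q), so 4 ∣ t; and since 12 = 4·3, t = 3·(4q), so 3 ∣ t.

[⇐] Suppose 4 ∣ t and 3 ∣ t. Any common multiple of 4 and 3 is a multiple of their lcm; here gcd(4, 3) = 1, so lcm(4, 3) = 4·3 = 12, so 12 ∣ t.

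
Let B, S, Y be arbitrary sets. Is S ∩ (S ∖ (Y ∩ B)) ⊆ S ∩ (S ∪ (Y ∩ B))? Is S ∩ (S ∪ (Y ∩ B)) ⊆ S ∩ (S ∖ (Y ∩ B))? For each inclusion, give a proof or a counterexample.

The sets are not equal: only the forward inclusion holds.

(⊆) Let x ∈ S ∩ (S ∖ (Y ∩ B)). Then either x ∈ S and x ∉ B, Y; or x ∈ B ∩ S and x ∉ Y; or x ∈ S ∩ Y and x ∉ B. In each case x ∈ S ∩ (S ∪ (Y ∩ B)), so S ∩ (S ∖ (Y ∩ B)) ⊆ S ∩ (S ∪ (Y ∩ B)).

(⊇) This inclusion fails. Take B = {1}, S = {1}, Y = {1}; then 1 ∈ S ∩ (S ∪ (Y ∩ B)) but 1 ∉ S ∩ (S ∖ (Y ∩ B)).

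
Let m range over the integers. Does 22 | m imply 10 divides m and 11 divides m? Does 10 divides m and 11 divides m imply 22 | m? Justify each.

(⇒) fails; (⇐) holds.

(⇒) This fails: take m = 22. Certainly 22 ∣ 22, but 10 ∤ 22.

(⇐) Suppose 10 ∣ m and 11 ∣ m. Any common multiple of 10 and 11 is a multiple of their lcm; here gcd(10, 11) = 1, so lcm(10, 11) = 10·11 = 110, so 110 ∣ m. Since 22 ∣ 110, it follows that 22 ∣ m.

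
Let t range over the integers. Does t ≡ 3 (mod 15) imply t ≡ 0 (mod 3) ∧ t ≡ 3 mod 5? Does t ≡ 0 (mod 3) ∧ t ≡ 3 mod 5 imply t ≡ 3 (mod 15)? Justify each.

Equivalent; both directions hold.

(⟹) Suppose t ≡ 3 (mod 15); write t = 15j + 3. Since 3 ∣ 15, reducing mod 3 gives t ≡ 3 ≡ 0 (mod 3); since 5 ∣ 15, reducing mod 5 gives t ≡ 3 (mod 5).

(⟸) Conversely, if t ≡ 0 (mod 3) and t ≡ 3 (mod 5), then by the Chinese remainder theorem t ≡ 3 (mod 15). This is exactly t ≡ 3 (mod 15).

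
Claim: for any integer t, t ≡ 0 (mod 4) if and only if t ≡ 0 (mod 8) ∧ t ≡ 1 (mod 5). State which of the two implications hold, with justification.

(⟸) If t ≡ 0 (mod 8) and t ≡ 1 (mod 5), then by the Chinese remainder theorem t ≡ 16 (mod 40). Since 16 ≡ 0 (mod 4) and 4 ∣ 40, we get t ≡ 0 (mod 4).

(⟹) This fails: t = 0 gives 0 ≡ 0 (mod 4) but 0 ≡ 0 (mod 5), so the conjunction on the right does not hold.

The forward direction fails; the converse holds.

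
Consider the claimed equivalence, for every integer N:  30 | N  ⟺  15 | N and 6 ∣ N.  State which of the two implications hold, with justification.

Both directions hold; the statement is true.

Converse. Suppose 15 ∣ N and 6 ∣ N. Any common multiple of 15 and 6 is a multiple of their lcm; here lcm(15, 6) = 15·6/gcd(15, 6) = 90/3 = 30, so 30 ∣ N.

Forward direction. If 30 ∣ N, write N = 30q. Since 30 = 2·15, N = 15·(2q), so 15 ∣ N; and since 30 = 5·6, N = 6·(5q), so 6 ∣ N.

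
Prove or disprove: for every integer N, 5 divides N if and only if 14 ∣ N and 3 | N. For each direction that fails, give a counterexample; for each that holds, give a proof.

Both directions fail.

(⇒) This fails: take N = 5. Certainly 5 ∣ 5, but 14 ∤ 5.

(⇐) This fails: take N = 42. Both 14 ∣ 42 and 3 ∣ 42, yet 42 is not a multiple of 5 (since 42 = 8·5 + 2), so 5 ∤ 42.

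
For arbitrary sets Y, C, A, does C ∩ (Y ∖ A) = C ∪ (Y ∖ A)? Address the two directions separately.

(⟸) This inclusion fails. Take Y = {1}, C = ∅, A = ∅; then 1 ∈ C ∪ (Y ∖ A) but 1 ∉ C ∩ (Y ∖ A).

(⟹) Let x ∈ C ∩ (Y ∖ A). Then x ∈ Y ∩ C and x ∉ A, from which x ∈ C ∪ (Y ∖ A).

Only the forward inclusion holds.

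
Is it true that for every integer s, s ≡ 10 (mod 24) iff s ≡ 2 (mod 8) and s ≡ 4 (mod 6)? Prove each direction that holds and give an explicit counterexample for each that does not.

Both directions hold.

(→) Suppose s ≡ 10 (mod 24); write s = 24j + 10. Since 8 ∣ 24, reducing mod 8 gives s ≡ 10 ≡ 2 (mod 8); since 6 ∣ 24, reducing mod 6 gives s ≡ 10 ≡ 4 (mod 6).

(←) Conversely, if s ≡ 2 (mod 8) and s ≡ 4 (mod 6), then by the Chinese remainder theorem s ≡ 10 (mod 24). This is exactly s ≡ 10 (mod 24).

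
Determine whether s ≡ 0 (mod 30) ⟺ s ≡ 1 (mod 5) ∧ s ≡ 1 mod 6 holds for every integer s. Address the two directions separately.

Neither implication holds.

(→) This fails: s = 0 gives 0 ≡ 0 (mod 30) but 0 ≡ 0 (mod 5), so the conjunction on the right does not hold.

(←) This fails: s = 1 satisfies both congruences on the right (1 ≡ 1 mod 5 and 1 ≡ 1 mod 6) yet 1 ≡ 1 (mod 30), not 0.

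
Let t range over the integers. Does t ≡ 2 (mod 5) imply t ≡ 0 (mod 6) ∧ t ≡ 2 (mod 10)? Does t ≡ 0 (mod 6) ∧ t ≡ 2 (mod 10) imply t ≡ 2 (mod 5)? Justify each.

[⇒] This fails: t = 2 gives 2 ≡ 2 (mod 5) but 2 ≡ 2 (mod 6), so the conjunction on the right does not hold.

[⇐] Conversely, if t ≡ 0 (mod 6) and t ≡ 2 (mod 10), then by the Chinese remainder theorem t ≡ 12 (mod 30). Since 12 ≡ 2 (mod 5) and 5 ∣ 30, we get t ≡ 2 (mod 5).

Not equivalent: only (⇐) holds.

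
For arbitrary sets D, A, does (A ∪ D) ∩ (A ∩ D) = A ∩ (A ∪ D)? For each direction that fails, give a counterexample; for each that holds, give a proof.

Forward inclusion. Let x ∈ (A ∪ D) ∩ (A ∩ D). Then x ∈ D ∩ A, from which x ∈ A ∩ (A ∪ D).

Reverse inclusion. This inclusion fails. Take D = ∅, A = {1}; then 1 ∈ A ∩ (A ∪ D) but 1 ∉ (A ∪ D) ∩ (A ∩ D).

Only the forward inclusion holds.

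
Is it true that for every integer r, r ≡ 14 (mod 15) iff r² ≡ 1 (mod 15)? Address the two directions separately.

Not equivalent: only (⇒) holds.

[⇒] Suppose r ≡ 14 (mod 15). Write r = 15j + 14. Then (15j + 14)² = 225j² + 420j + 196 = 15(15j² + 28j + 13) + 1, so r² ≡ 1 (mod 15).

[⇐] This fails: take r = 1. Then 1² = 1 ≡ 1 (mod 15), yet 1 ≡ 1 (mod 15), not 14.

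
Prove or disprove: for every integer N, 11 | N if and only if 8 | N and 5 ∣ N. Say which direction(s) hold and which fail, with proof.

Both directions fail.

(⇒) This fails: take N = 11. Certainly 11 ∣ 11, but 8 ∤ 11.

(⇐) This fails: take N = 40. Both 8 ∣ 40 and 5 ∣ 40, yet 40 is not a multiple of 11 (since 40 = 3·11 + 7), so 11 ∤ 40.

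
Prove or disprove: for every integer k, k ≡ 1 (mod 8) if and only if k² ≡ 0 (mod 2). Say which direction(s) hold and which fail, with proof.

Neither direction holds.

(→) This fails: take k = 1. Then 1 ≡ 1 (mod 8), but 1² = 1 ≡ 1 (mod 2), not 0.

(←) This fails: take k = 0. Then 0² = 0 ≡ 0 (mod 2), yet 0 ≡ 0 (mod 8), not 1.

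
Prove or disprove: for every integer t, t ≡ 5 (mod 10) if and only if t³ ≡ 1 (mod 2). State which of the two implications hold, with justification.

Only the forward direction holds.

Forward direction. Suppose t ≡ 5 (mod 10). Then t³ ≡ 5³ = 125 (mod 10), and since 2 ∣ 10, also t³ ≡ 1 (mod 2).

Converse. This fails: take t = 1. Then 1³ = 1 ≡ 1 (mod 2), yet 1 ≡ 1 (mod 10), not 5.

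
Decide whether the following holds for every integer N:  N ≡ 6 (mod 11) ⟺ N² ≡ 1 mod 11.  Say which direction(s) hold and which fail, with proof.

(→) This fails: take N = 6. Then 6 ≡ 6 (mod 11), but 6² = 36 ≡ 3 (mod 11), not 1.

(←) This fails: take N = 1. Then 1² = 1 ≡ 1 (mod 11), yet 1 ≡ 1 (mod 11), not 6.

Neither direction holds.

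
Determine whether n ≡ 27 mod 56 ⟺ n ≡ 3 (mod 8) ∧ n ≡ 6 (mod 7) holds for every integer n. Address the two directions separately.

Forward direction. Suppose n ≡ 27 (mod 56); write n = 56j + 27. Since 8 ∣ 56, reducing mod 8 gives n ≡ 27 ≡ 3 (mod 8); since 7 ∣ 56, reducing mod 7 gives n ≡ 27 ≡ 6 (mod 7).

Converse. If n ≡ 3 (mod 8) and n ≡ 6 (mod 7), then by the Chinese remainder theorem n ≡ 27 (mod 56). This is exactly n ≡ 27 (mod 56).

Both implications hold.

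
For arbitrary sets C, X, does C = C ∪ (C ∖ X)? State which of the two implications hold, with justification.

(⊆) Let x ∈ C. Then either x ∈ C and x ∉ X; or x ∈ C ∩ X. In each case x ∈ C ∪ (C ∖ X), so C ⊆ C ∪ (C ∖ X).

(⊇) Let x ∈ C ∪ (C ∖ X). Then either x ∈ C and x ∉ X; or x ∈ C ∩ X. In each case x ∈ C, so C ∪ (C ∖ X) ⊆ C.

The two sets are equal.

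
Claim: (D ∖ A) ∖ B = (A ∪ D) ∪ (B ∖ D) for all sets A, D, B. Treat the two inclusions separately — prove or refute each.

Reverse inclusion. This inclusion fails. Take A = {1}, D = ∅, B = ∅; then 1 ∈ (A ∪ D) ∪ (B ∖ D) but 1 ∉ (D ∖ A) ∖ B.

Forward inclusion. Let x ∈ (D ∖ A) ∖ B. Then x ∈ D and x ∉ A, B, from which x ∈ (A ∪ D) ∪ (B ∖ D).

The sets are not equal: only the forward inclusion holds.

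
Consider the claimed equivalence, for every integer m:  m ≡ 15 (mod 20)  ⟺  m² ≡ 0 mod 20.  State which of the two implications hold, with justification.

Neither implication holds.

Forward direction. This fails: take m = 15. Then 15 ≡ 15 (mod 20), but 15² = 225 ≡ 5 (mod 20), not 0.

Converse. This fails: take m = 0. Then 0² = 0 ≡ 0 (mod 20), yet 0 ≡ 0 (mod 20), not 15.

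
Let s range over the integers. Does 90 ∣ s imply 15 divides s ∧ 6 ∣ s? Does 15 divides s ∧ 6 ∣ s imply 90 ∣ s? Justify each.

Only the forward implication holds.

(←) This fails: take s = 30. Both 15 ∣ 30 and 6 ∣ 30, yet 30 is not a multiple of 90 (since 30 = 0·90 + 30), so 90 ∤ 30.

(→) If 90 ∣ s, write s = 90q. Since 90 = 6·15, s = 15·(6q), so 15 ∣ s; and since 90 = 15·6, s = 6·(15q), so 6 ∣ s.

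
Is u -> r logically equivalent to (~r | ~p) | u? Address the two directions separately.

Forward direction. This fails. Under p = T, u = F, r = T, the left side is true but the right side is false.

Converse. This fails. Under p = F, u = T, r = F, the left side is false but the right side is true.

Neither implication holds.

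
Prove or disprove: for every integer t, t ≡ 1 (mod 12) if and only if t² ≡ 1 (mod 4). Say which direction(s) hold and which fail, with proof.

Only the forward implication holds.

(⇒) Suppose t ≡ 1 (mod 12). Then t² ≡ 1² = 1 (mod 12), and since 4 ∣ 12, also t² ≡ 1 (mod 4).

(⇐) This fails: take t = 3. Then 3² = 9 ≡ 1 (mod 4), yet 3 ≡ 3 (mod 12), not 1.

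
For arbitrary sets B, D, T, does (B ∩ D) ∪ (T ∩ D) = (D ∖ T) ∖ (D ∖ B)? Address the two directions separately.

Forward inclusion. This inclusion fails. Take B = ∅, D = {1}, T = {1}; then 1 ∈ (B ∩ D) ∪ (T ∩ D) but 1 ∉ (D ∖ T) ∖ (D ∖ B).

Reverse inclusion. Let x ∈ (D ∖ T) ∖ (D ∖ B). Then x ∈ B ∩ D and x ∉ T, from which x ∈ (B ∩ D) ∪ (T ∩ D).

The sets are not equal: only the reverse inclusion holds.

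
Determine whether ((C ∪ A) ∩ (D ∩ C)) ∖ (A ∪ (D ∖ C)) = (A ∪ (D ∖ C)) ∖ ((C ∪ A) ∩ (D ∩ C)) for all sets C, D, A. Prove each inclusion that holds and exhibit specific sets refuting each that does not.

Forward inclusion. This inclusion fails. Take C = {1}, D = {1}, A = ∅; then 1 ∈ ((C ∪ A) ∩ (D ∩ C)) ∖ (A ∪ (D ∖ C)) but 1 ∉ (A ∪ (D ∖ C)) ∖ ((C ∪ A) ∩ (D ∩ C)).

Reverse inclusion. This inclusion fails. Take C = ∅, D = {1}, A = ∅; then 1 ∈ (A ∪ (D ∖ C)) ∖ ((C ∪ A) ∩ (D ∩ C)) but 1 ∉ ((C ∪ A) ∩ (D ∩ C)) ∖ (A ∪ (D ∖ C)).

(⊆) fails and (⊇) fails.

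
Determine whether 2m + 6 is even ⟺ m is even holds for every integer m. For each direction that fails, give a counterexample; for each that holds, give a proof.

Not equivalent: only (⇐) holds.

(⟸) Suppose m is even. Since 2 is even, 2m is even for every m, so 2m + 6 has the same parity as 6, which is even. Hence 2m + 6 is even.

(⟹) This fails: take m = 3. Then 2m + 6 = 12, which is even, yet m = 3 is odd, not even.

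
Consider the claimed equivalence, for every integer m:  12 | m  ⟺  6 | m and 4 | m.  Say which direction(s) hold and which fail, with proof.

Both directions hold; the statement is true.

[⇒] If 12 ∣ m, write m = 12q. Since 12 = 2·6, m = 6·(2q), so 6 ∣ m; and since 12 = 3·4, m = 4·(3q), so 4 ∣ m.

[⇐] Suppose 6 ∣ m and 4 ∣ m. Any common multiple of 6 and 4 is a multiple of their lcm; here lcm(6, 4) = 6·4/gcd(6, 4) = 24/2 = 12, so 12 ∣ m.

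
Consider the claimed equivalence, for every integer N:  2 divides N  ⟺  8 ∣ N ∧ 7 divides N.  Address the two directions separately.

(→) This fails: take N = 2. Certainly 2 ∣ 2, but 8 ∤ 2.

(←) Suppose 8 ∣ N and 7 ∣ N. Any common multiple of 8 and 7 is a multiple of their lcm; here gcd(8, 7) = 1, so lcm(8, 7) = 8·7 = 56, so 56 ∣ N. Since 2 ∣ 56, it follows that 2 ∣ N.

Not equivalent: only (⇐) holds.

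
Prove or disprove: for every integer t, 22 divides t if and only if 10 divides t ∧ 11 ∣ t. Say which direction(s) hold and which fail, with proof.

(⇒) fails; (⇐) holds.

(→) This fails: take t = 22. Certainly 22 ∣ 22, but 10 ∤ 22.

(←) Suppose 10 ∣ t and 11 ∣ t. Any common multiple of 10 and 11 is a multiple of their lcm; here gcd(10, 11) = 1, so lcm(10, 11) = 10·11 = 110, so 110 ∣ t. Since 22 ∣ 110, it follows that 22 ∣ t.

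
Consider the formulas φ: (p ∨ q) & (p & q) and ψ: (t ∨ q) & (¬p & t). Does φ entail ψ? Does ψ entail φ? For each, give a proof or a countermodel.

Neither direction holds.

(⟹) This fails. Under p = T, t = F, q = T, the left side is true but the right side is false.

(⟸) This fails. Under p = F, t = T, q = F, the left side is false but the right side is true.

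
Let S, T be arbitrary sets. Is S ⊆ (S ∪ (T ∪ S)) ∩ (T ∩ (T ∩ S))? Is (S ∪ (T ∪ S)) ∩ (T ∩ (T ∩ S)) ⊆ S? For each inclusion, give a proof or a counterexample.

Only the reverse inclusion holds.

Reverse inclusion. Let x ∈ (S ∪ (T ∪ S)) ∩ (T ∩ (T ∩ S)). Then x ∈ S ∩ T, from which x ∈ S.

Forward inclusion. This inclusion fails. Take S = {1}, T = ∅; then 1 ∈ S but 1 ∉ (S ∪ (T ∪ S)) ∩ (T ∩ (T ∩ S)).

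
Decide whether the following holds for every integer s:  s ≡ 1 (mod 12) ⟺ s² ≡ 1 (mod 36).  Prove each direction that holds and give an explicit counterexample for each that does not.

(⇒) This fails: take s = 13. Then 13 ≡ 1 (mod 12), but 13² = 169 ≡ 25 (mod 36), not 1.

(⇐) This fails: take s = 17. Then 17² = 289 ≡ 1 (mod 36), yet 17 ≡ 5 (mod 12), not 1.

Neither direction holds.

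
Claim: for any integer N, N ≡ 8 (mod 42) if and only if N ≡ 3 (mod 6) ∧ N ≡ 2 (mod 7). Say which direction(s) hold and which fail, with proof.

[⇒] This fails: N = 8 gives 8 ≡ 8 (mod 42) but 8 ≡ 2 (mod 6), so the conjunction on the right does not hold.

[⇐] This fails: N = 9 satisfies both congruences on the right (9 ≡ 3 mod 6 and 9 ≡ 2 mod 7) yet 9 ≡ 9 (mod 42), not 8.

Neither implication holds.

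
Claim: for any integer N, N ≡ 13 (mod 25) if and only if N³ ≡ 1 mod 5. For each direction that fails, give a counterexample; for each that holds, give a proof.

Neither direction holds.

(⟹) This fails: take N = 13. Then 13 ≡ 13 (mod 25), but 13³ = 2197 ≡ 2 (mod 5), not 1.

(⟸) This fails: take N = 1. Then 1³ = 1 ≡ 1 (mod 5), yet 1 ≡ 1 (mod 25), not 13.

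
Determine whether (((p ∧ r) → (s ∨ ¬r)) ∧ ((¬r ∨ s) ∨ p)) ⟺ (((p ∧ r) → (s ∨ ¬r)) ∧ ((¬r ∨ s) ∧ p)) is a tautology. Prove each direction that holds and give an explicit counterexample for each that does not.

Only the converse holds.

[⇐] Assume the antecedent. If s is true, the consequent reduces to true regardless of the other variables. If s is false, the antecedent forces (p = T, s = F, r = F), and the consequent holds there. Either way the consequent holds.

[⇒] This fails. Under p = F, s = F, r = F, the left side is true but the right side is false.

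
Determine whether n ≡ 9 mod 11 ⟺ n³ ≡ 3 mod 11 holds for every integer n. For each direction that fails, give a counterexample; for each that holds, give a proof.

Equivalent; both directions hold.

(⟹) Suppose n ≡ 9 mod 11. Write n = 11j + 9. Then (11j + 9)³ = 1331j³ + 3267j² + 2673j + 729 = 11(121j³ + 297j² + 243j + 66) + 3, so n³ ≡ 3 (mod 11).

(⟸) Conversely, suppose n³ ≡ 3 (mod 11). The only residue r in {0, …, 10} with r³ ≡ 3 (mod 11) is r = 9, so n ≡ 9 (mod 11).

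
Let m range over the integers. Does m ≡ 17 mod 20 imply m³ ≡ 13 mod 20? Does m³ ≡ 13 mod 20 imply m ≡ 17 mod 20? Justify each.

The biconditional holds.

Forward direction. Suppose m ≡ 17 mod 20. Write m = 20j + 17. Then (20j + 17)³ = 8000j³ + 20400j² + 17340j + 4913 = 20(400j³ + 1020j² + 867j + 245) + 13, so m³ ≡ 13 (mod 20).

Converse. Suppose m³ ≡ 13 (mod 20). The only residue r in {0, …, 19} with r³ ≡ 13 (mod 20) is r = 17, so m ≡ 17 (mod 20).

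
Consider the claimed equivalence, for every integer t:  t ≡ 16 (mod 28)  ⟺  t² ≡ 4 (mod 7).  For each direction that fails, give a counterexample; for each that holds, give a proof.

(⇒) holds; (⇐) fails.

(⇒) Suppose t ≡ 16 (mod 28). Then t² ≡ 16² = 256 (mod 28), and since 7 ∣ 28, also t² ≡ 4 (mod 7).

(⇐) This fails: take t = 2. Then 2² = 4 ≡ 4 (mod 7), yet 2 ≡ 2 (mod 28), not 16.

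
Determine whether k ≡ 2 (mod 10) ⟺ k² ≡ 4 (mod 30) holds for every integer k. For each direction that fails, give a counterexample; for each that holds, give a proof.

Forward direction. This fails: take k = 12. Then 12 ≡ 2 (mod 10), but 12² = 144 ≡ 24 (mod 30), not 4.

Converse. This fails: take k = 8. Then 8² = 64 ≡ 4 (mod 30), yet 8 ≡ 8 (mod 10), not 2.

Neither implication holds.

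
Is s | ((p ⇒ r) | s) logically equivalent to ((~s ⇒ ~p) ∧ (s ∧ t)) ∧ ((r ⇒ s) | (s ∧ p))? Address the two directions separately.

Only the converse holds.

(←) Assume the antecedent. If p is true, the antecedent forces (p = T, r = F, s = T, t = T) or (p = T, r = T, s = T, t = T), and s | ((p ⇒ r) | s) holds there. If p is false, s | ((p ⇒ r) | s) reduces to true regardless of the other variables. Either way s | ((p ⇒ r) | s) holds.

(→) This fails. Under p = F, r = F, s = F, t = F, the left side is true but the right side is false.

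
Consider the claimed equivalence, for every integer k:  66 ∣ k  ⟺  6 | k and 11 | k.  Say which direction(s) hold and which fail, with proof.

Equivalent; both directions hold.

(⇒) If 66 ∣ k, write k = 66q. Since 66 = 11·6, k = 6·(11q), so 6 ∣ k; and since 66 = 6·11, k = 11·(6q), so 11 ∣ k.

(⇐) Suppose 6 ∣ k and 11 ∣ k. Any common multiple of 6 and 11 is a multiple of their lcm; here gcd(6, 11) = 1, so lcm(6, 11) = 6·11 = 66, so 66 ∣ k.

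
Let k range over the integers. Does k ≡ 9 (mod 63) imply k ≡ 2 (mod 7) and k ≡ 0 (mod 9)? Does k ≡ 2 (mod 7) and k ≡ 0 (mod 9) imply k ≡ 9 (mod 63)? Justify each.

Equivalent; both directions hold.

(⟸) If k ≡ 2 (mod 7) and k ≡ 0 (mod 9), then by the Chinese remainder theorem k ≡ 9 (mod 63). This is exactly k ≡ 9 (mod 63).

(⟹) Suppose k ≡ 9 (mod 63); write k = 63j + 9. Since 7 ∣ 63, reducing mod 7 gives k ≡ 9 ≡ 2 (mod 7); since 9 ∣ 63, reducing mod 9 gives k ≡ 9 ≡ 0 (mod 9).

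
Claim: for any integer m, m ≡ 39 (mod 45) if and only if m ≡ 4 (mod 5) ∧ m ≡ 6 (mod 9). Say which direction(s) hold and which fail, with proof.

Forward direction. This fails: m = 39 gives 39 ≡ 39 (mod 45) but 39 ≡ 3 (mod 9), so the conjunction on the right does not hold.

Converse. This fails: m = 24 satisfies both congruences on the right (24 ≡ 4 mod 5 and 24 ≡ 6 mod 9) yet 24 ≡ 24 (mod 45), not 39.

Neither implication holds.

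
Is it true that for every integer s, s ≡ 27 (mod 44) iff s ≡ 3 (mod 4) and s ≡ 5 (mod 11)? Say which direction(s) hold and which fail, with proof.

Both directions hold.

[⇐] If s ≡ 3 (mod 4) and s ≡ 5 (mod 11), then by the Chinese remainder theorem s ≡ 27 (mod 44). This is exactly s ≡ 27 (mod 44).

[⇒] Suppose s ≡ 27 (mod 44); write s = 44j + 27. Since 4 ∣ 44, reducing mod 4 gives s ≡ 27 ≡ 3 (mod 4); since 11 ∣ 44, reducing mod 11 gives s ≡ 27 ≡ 5 (mod 11).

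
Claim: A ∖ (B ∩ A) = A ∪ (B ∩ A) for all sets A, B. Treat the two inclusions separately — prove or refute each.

Reverse inclusion. This inclusion fails. Take A = {1}, B = {1}; then 1 ∈ A ∪ (B ∩ A) but 1 ∉ A ∖ (B ∩ A).

Forward inclusion. Let x ∈ A ∖ (B ∩ A). Then x ∈ A and x ∉ B, from which x ∈ A ∪ (B ∩ A).

The sets are not equal: only the forward inclusion holds.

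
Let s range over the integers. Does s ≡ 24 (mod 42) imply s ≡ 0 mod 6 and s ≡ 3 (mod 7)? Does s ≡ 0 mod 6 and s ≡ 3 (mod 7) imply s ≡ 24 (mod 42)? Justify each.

Both directions hold; the statement is true.

(⟸) If s ≡ 0 (mod 6) and s ≡ 3 (mod 7), then by the Chinese remainder theorem s ≡ 24 (mod 42). This is exactly s ≡ 24 (mod 42).

(⟹) Suppose s ≡ 24 (mod 42); write s = 42j + 24. Since 6 ∣ 42, reducing mod 6 gives s ≡ 24 ≡ 0 (mod 6); since 7 ∣ 42, reducing mod 7 gives s ≡ 24 ≡ 3 (mod 7).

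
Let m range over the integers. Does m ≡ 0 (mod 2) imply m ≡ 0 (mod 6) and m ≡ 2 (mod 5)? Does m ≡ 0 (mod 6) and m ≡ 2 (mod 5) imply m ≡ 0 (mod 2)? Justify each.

[⇒] This fails: m = 0 gives 0 ≡ 0 (mod 2) but 0 ≡ 0 (mod 5), so the conjunction on the right does not hold.

[⇐] Conversely, if m ≡ 0 (mod 6) and m ≡ 2 (mod 5), then by the Chinese remainder theorem m ≡ 12 (mod 30). Since 12 ≡ 0 (mod 2) and 2 ∣ 30, we get m ≡ 0 (mod 2).

Only the reverse direction holds.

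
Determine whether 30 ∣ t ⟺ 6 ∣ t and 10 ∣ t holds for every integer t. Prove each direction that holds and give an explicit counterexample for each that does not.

Both implications hold.

[⇒] If 30 ∣ t, write t = 30q. Since 30 = 5·6, t = 6·(5q), so 6 ∣ t; and since 30 = 3·10, t = 10·(3q), so 10 ∣ t.

[⇐] Suppose 6 ∣ t and 10 ∣ t. Any common multiple of 6 and 10 is a multiple of their lcm; here lcm(6, 10) = 6·10/gcd(6, 10) = 60/2 = 30, so 30 ∣ t.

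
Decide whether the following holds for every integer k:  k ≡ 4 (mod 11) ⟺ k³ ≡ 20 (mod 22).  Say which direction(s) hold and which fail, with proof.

(⇐) The residues r modulo 22 with r³ ≡ 20 (mod 22) are exactly {4}, and each is ≡ 4 (mod 11).

(⇒) This fails: take k = 15. Then 15 ≡ 4 (mod 11), but 15³ = 3375 ≡ 9 (mod 22), not 20.

The forward direction fails; the converse holds.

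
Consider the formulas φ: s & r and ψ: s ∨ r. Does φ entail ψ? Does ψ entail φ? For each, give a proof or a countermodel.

Forward direction. Assume the antecedent. If s is true, s ∨ r reduces to true regardless of the other variables. If s is false, the antecedent cannot hold. Either way s ∨ r holds.

Converse. This fails. Under s = T, r = F, the left side is false but the right side is true.

(⇒) holds; (⇐) fails.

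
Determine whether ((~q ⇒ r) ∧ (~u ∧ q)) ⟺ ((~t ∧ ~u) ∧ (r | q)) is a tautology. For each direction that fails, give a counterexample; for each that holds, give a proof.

(⟹) This fails. Under u = F, t = T, q = T, r = F, the left side is true but the right side is false.

(⟸) This fails. Under u = F, t = F, q = F, r = T, the left side is false but the right side is true.

Neither direction holds.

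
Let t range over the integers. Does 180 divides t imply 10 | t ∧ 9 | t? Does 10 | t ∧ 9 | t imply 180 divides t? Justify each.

(⇒) If 180 ∣ t, write t = 180q. Since 180 = 18·10, t = 10·(18q), so 10 ∣ t; and since 180 = 20·9, t = 9·(20q), so 9 ∣ t.

(⇐) This fails: take t = 90. Both 10 ∣ 90 and 9 ∣ 90, yet 90 is not a multiple of 180 (since 90 = 0·180 + 90), so 180 ∤ 90.

The forward direction holds; the converse fails.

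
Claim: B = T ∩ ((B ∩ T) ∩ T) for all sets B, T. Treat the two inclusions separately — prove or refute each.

(⊆) This inclusion fails. Take B = {1}, T = ∅; then 1 ∈ B but 1 ∉ T ∩ ((B ∩ T) ∩ T).

(⊇) Let x ∈ T ∩ ((B ∩ T) ∩ T). Then x ∈ B ∩ T, from which x ∈ B.

(⊆) fails; (⊇) holds.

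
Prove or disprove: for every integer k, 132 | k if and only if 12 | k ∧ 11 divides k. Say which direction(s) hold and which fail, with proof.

(⟸) Suppose 12 ∣ k and 11 ∣ k. Any common multiple of 12 and 11 is a multiple of their lcm; here gcd(12, 11) = 1, so lcm(12, 11) = 12·11 = 132, so 132 ∣ k.

(⟹) If 132 ∣ k, write k = 132q. Since 132 = 11·12, k = 12·(11q), so 12 ∣ k; and since 132 = 12·11, k = 11·(12q), so 11 ∣ k.

The biconditional holds.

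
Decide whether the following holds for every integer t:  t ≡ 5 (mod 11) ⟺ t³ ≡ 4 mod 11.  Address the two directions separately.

Converse. Suppose t³ ≡ 4 (mod 11). The only residue r in {0, …, 10} with r³ ≡ 4 (mod 11) is r = 5, so t ≡ 5 (mod 11).

Forward direction. Suppose t ≡ 5 (mod 11). Write t = 11j + 5. Then (11j + 5)³ = 1331j³ + 1815j² + 825j + 125 = 11(121j³ + 165j² + 75j + 11) + 4, so t³ ≡ 4 (mod 11).

Equivalent; both directions hold.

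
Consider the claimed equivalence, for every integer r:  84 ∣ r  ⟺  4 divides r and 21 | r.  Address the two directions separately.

(⟹) If 84 ∣ r, write r = 84q. Since 84 = 21·4, r = 4·(21q), so 4 ∣ r; and since 84 = 4·21, r = 21·(4q), so 21 ∣ r.

(⟸) Suppose 4 ∣ r and 21 ∣ r. Any common multiple of 4 and 21 is a multiple of their lcm; here gcd(4, 21) = 1, so lcm(4, 21) = 4·21 = 84, so 84 ∣ r.

Both directions hold; the statement is true.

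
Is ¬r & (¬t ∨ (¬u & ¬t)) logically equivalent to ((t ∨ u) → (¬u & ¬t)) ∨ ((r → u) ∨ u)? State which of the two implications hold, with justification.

(←) This fails. Under u = F, t = T, r = F, the left side is false but the right side is true.

(→) Assume the antecedent. If u is true, the consequent reduces to true regardless of the other variables. If u is false, the antecedent forces (u = F, t = F, r = F), and the consequent holds there. Either way the consequent holds.

(⇒) holds; (⇐) fails.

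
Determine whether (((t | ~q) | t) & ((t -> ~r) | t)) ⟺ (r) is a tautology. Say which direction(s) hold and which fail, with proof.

Neither implication holds.

[⇒] This fails. Under r = F, t = F, q = F, the left side is true but the right side is false.

[⇐] This fails. Under r = T, t = F, q = T, the left side is false but the right side is true.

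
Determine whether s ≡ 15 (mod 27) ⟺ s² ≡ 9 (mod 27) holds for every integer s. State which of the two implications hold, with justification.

Forward direction. Suppose s ≡ 15 (mod 27). Write s = 27j + 15. Then (27j + 15)² = 729j² + 810j + 225 = 27(27j² + 30j + 8) + 9, so s² ≡ 9 (mod 27).

Converse. This fails: take s = 3. Then 3² = 9 ≡ 9 (mod 27), yet 3 ≡ 3 (mod 27), not 15.

Only the forward direction holds.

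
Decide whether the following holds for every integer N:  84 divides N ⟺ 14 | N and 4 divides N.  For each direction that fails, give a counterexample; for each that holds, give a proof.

(⇒) holds; (⇐) fails.

Forward direction. If 84 ∣ N, write N = 84q. Since 84 = 6·14, N = 14·(6q), so 14 ∣ N; and since 84 = 21·4, N = 4·(21q), so 4 ∣ N.

Converse. This fails: take N = 28. Both 14 ∣ 28 and 4 ∣ 28, yet 28 is not a multiple of 84 (since 28 = 0·84 + 28), so 84 ∤ 28.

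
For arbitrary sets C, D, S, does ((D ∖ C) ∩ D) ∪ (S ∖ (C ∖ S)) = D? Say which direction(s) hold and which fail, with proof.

Forward inclusion. This inclusion fails. Take C = ∅, D = ∅, S = {1}; then 1 ∈ ((D ∖ C) ∩ D) ∪ (S ∖ (C ∖ S)) but 1 ∉ D.

Reverse inclusion. This inclusion fails. Take C = {1}, D = {1}, S = ∅; then 1 ∈ D but 1 ∉ ((D ∖ C) ∩ D) ∪ (S ∖ (C ∖ S)).

(⊆) fails and (⊇) fails.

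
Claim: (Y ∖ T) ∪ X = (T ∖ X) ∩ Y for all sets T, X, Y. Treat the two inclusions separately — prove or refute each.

(⊆) This inclusion fails. Take T = ∅, X = {1}, Y = ∅; then 1 ∈ (Y ∖ T) ∪ X but 1 ∉ (T ∖ X) ∩ Y.

(⊇) This inclusion fails. Take T = {1}, X = ∅, Y = {1}; then 1 ∈ (T ∖ X) ∩ Y but 1 ∉ (Y ∖ T) ∪ X.

Neither inclusion holds.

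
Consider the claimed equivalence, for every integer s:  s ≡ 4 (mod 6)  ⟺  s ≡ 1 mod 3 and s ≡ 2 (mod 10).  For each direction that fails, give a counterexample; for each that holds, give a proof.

The forward direction fails; the converse holds.

(←) If s ≡ 1 (mod 3) and s ≡ 2 (mod 10), then by the Chinese remainder theorem s ≡ 22 (mod 30). Since 22 ≡ 4 (mod 6) and 6 ∣ 30, we get s ≡ 4 (mod 6).

(→) This fails: s = 4 gives 4 ≡ 4 (mod 6) but 4 ≡ 4 (mod 10), so the conjunction on the right does not hold.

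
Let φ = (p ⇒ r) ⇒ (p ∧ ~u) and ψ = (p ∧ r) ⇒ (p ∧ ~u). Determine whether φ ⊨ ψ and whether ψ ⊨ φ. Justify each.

(⟹) Assume the antecedent. If r is true, the antecedent forces (p = T, r = T, u = F), and (p ∧ r) ⇒ (p ∧ ~u) holds there. If r is false, (p ∧ r) ⇒ (p ∧ ~u) reduces to true regardless of the other variables. Either way (p ∧ r) ⇒ (p ∧ ~u) holds.

(⟸) This fails. Under p = F, r = F, u = F, the left side is false but the right side is true.

The forward direction holds; the converse fails.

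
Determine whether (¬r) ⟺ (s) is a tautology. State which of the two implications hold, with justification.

(→) This fails. Under r = F, s = F, the left side is true but the right side is false.

(←) This fails. Under r = T, s = T, the left side is false but the right side is true.

Neither implication holds.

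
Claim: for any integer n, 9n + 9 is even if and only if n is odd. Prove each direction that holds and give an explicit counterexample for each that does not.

Converse. Suppose n is odd; write n = 2j + 1. Then 9n + 9 = 9·(2j + 1) + 9 = 2·9j + 18, which is even.

Forward direction. Suppose 9n + 9 is even. Since 9 is odd, 9n and n have the same parity, so 9n + 9 ≡ n + 9 (mod 2). As 9 is odd, 9n + 9 is even exactly when n is odd. Thus n is odd.

The biconditional holds.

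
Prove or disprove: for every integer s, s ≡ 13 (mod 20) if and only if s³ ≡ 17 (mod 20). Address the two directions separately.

Both directions hold.

(⇒) Suppose s ≡ 13 (mod 20). Write s = 20j + 13. Then (20j + 13)³ = 8000j³ + 15600j² + 10140j + 2197 = 20(400j³ + 780j² + 507j + 109) + 17, so s³ ≡ 17 (mod 20).

(⇐) Conversely, suppose s³ ≡ 17 (mod 20). The only residue r in {0, …, 19} with r³ ≡ 17 (mod 20) is r = 13, so s ≡ 13 (mod 20).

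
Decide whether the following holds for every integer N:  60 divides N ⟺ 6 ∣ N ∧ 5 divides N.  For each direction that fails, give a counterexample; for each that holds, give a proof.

(⇐) This fails: take N = 30. Both 6 ∣ 30 and 5 ∣ 30, yet 30 is not a multiple of 60 (since 30 = 0·60 + 30), so 60 ∤ 30.

(⇒) If 60 ∣ N, write N = 60q. Since 60 = 10·6, N = 6·(10q), so 6 ∣ N; and since 60 = 12·5, N = 5·(12q), so 5 ∣ N.

The forward direction holds; the converse fails.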